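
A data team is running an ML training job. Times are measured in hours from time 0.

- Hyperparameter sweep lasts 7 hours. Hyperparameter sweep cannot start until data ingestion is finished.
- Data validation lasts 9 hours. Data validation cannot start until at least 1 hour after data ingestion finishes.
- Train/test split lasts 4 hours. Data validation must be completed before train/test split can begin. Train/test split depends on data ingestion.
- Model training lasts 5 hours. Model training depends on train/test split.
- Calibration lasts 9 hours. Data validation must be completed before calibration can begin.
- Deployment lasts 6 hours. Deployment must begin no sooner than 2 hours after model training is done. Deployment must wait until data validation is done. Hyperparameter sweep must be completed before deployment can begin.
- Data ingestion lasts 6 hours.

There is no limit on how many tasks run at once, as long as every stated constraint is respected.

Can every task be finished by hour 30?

No

Data ingestion has no prerequisites, so it starts at hour 0 and finishes at hour 6.
Hyperparameter sweep cannot begin until data ingestion (finishes hour 6). It runs from hour 6 to 6 + 7 = hour 13.
After data ingestion (finishes hour 6, plus 1-hour gap → hour 7), data validation can start at hour 7 and finishes at hour 16.
After data validation (finishes hour 16), calibration can start at hour 16 and finishes at hour 25.
Train/test split has to wait for data validation (finishes hour 16); data ingestion (finishes hour 6). The latest of these is hour 16, so train/test split runs hour 16 to 16 + 4 = hour 20.
Model training waits on train/test split (finishes hour 20), so it starts at hour 20 and finishes at 20 + 5 = hour 25.
For deployment: model training (finishes hour 25, plus 2-hour gap → hour 27); data validation (finishes hour 16); hyperparameter sweep (finishes hour 13). Taking the maximum gives a start of hour 27, and it finishes at 27 + 6 = hour 33.
The earliest everything can be done is hour 33, which is after the deadline of 30, so it is not possible.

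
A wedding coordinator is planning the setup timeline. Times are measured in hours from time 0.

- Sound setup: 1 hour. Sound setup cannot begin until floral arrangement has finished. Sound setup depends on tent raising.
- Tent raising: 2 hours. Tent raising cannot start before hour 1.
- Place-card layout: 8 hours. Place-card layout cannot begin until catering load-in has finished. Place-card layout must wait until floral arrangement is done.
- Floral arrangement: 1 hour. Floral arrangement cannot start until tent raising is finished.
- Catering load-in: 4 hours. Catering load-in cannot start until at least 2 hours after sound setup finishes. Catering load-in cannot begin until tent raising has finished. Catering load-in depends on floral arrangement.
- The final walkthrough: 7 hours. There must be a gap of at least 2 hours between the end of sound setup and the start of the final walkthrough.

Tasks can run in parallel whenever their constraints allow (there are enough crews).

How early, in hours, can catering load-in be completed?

Tent raising waits on its own release at hour 1, so it starts at hour 1 and finishes at 1 + 2 = hour 3.
Floral arrangement cannot begin until tent raising (finishes hour 3). It runs from hour 3 to 3 + 1 = hour 4.
Sound setup has to wait for floral arrangement (finishes hour 4); tent raising (finishes hour 3). The latest of these is hour 4, so sound setup runs hour 4 to 4 + 1 = hour 5.
For catering load-in: sound setup (finishes hour 5, plus 2-hour gap → hour 7); tent raising (finishes hour 3); floral arrangement (finishes hour 4). Taking the maximum gives a start of hour 7, and it finishes at 7 + 4 = hour 11.

11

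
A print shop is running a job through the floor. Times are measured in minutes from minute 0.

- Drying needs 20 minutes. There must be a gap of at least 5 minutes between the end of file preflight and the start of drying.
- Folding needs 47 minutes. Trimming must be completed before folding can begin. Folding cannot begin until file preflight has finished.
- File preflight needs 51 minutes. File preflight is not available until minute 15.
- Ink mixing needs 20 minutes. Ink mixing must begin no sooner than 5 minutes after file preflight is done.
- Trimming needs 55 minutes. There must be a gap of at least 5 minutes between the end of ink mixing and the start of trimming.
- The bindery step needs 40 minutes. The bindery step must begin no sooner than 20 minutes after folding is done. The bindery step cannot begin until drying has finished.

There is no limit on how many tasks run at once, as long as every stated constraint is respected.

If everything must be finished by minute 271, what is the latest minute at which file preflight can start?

28

The bindery step must finish by minute 271; it takes 40 minutes, so it must start by 271 − 40 = minute 231.
Folding feeds into the bindery step (must start by minute 231, minus 20-minute gap → minute 211); so folding must finish by minute 211 and therefore start by minute 164.
Since folding (must start by minute 164) depends on it, trimming must finish by minute 164. Backing off its 55-minute duration gives a latest start of minute 109.
Ink mixing must finish before trimming (must start by minute 109, minus 5-minute gap → minute 104). With a 20-minute duration, ink mixing must start by 104 − 20 = minute 84.
Drying must finish before the bindery step (must start by minute 231). With a 20-minute duration, drying must start by 231 − 20 = minute 211.
File preflight has several dependents: ink mixing (must start by minute 84, minus 5-minute gap → minute 79); drying (must start by minute 211, minus 5-minute gap → minute 206); folding (must start by minute 164). The earliest of those limits is minute 79, so file preflight must start by 79 − 51 = minute 28.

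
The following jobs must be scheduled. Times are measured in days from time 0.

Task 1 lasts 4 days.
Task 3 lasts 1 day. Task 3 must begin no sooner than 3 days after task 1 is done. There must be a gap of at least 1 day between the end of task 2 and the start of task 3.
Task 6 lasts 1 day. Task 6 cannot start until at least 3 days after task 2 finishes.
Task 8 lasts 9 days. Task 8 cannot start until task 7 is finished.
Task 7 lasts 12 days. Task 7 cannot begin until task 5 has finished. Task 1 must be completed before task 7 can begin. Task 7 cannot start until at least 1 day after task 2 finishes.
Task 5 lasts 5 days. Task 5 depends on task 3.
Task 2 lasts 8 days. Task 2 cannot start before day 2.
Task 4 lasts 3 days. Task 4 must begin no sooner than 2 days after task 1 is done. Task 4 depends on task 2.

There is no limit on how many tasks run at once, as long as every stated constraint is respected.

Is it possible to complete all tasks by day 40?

Yes

Task 2 cannot begin until its own release at day 2. It runs from day 2 to 2 + 8 = day 10.
Task 6 cannot begin until task 2 (finishes day 10, plus 3-day gap → day 13). It runs from day 13 to 13 + 1 = day 14.
Task 1 can start immediately at day 0; it finishes at day 4.
For task 4: task 1 (finishes day 4, plus 2-day gap → day 6); task 2 (finishes day 10). Taking the maximum gives a start of day 10, and it finishes at 10 + 3 = day 13.
Task 3 needs all of task 1 (finishes day 4, plus 3-day gap → day 7); task 2 (finishes day 10, plus 1-day gap → day 11). That puts its earliest start at day 11; it finishes at 11 + 1 = day 12.
Task 5 waits on task 3 (finishes day 12), so it starts at day 12 and finishes at 12 + 5 = day 17.
Task 7 needs all of task 5 (finishes day 17); task 1 (finishes day 4); task 2 (finishes day 10, plus 1-day gap → day 11). That puts its earliest start at day 17; it finishes at 17 + 12 = day 29.
Task 8 waits on task 7 (finishes day 29), so it starts at day 29 and finishes at 29 + 9 = day 38.
Every task is finished by day 38, which is no later than the deadline of 40, so the schedule is feasible.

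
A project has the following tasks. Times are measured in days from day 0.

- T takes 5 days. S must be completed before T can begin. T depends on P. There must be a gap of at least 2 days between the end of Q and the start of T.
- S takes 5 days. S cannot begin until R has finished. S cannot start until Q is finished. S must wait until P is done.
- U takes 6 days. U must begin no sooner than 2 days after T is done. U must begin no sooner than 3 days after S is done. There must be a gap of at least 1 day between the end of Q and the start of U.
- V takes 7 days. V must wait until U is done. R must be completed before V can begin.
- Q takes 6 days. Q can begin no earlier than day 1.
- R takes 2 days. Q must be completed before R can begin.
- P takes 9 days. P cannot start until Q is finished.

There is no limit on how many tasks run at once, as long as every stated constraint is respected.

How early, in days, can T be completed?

26

Q cannot begin until its own release at day 1. It runs from day 1 to 1 + 6 = day 7.
R waits on Q (finishes day 7), so it starts at day 7 and finishes at 7 + 2 = day 9.
After Q (finishes day 7), P can start at day 7 and finishes at day 16.
S cannot start until R (finishes day 9); Q (finishes day 7); P (finishes day 16). The controlling bound is day 16, so S finishes at 16 + 5 = day 21.
For T: S (finishes day 21); P (finishes day 16); Q (finishes day 7, plus 2-day gap → day 9). Taking the maximum gives a start of day 21, and it finishes at 21 + 5 = day 26.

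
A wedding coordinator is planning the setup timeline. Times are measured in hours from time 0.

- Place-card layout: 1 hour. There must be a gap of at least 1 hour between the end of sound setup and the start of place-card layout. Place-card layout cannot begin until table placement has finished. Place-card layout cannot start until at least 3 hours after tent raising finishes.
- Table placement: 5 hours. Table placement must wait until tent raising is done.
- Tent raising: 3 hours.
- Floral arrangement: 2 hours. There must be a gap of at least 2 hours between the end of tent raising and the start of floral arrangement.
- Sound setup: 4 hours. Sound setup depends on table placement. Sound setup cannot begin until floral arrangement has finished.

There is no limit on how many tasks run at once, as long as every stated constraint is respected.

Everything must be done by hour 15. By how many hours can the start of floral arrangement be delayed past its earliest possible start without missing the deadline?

Tent raising can start immediately at hour 0; it finishes at hour 3.
Floral arrangement cannot begin until tent raising (finishes hour 3, plus 2-hour gap → hour 5). It runs from hour 5 to 5 + 2 = hour 7.

Working backward from the deadline:
Place-card layout has no dependents, so it just needs to finish by hour 15. Starting by 15 − 1 = hour 14 achieves that.
Sound setup must finish before place-card layout (must start by hour 14, minus 1-hour gap → hour 13). With a 4-hour duration, sound setup must start by 13 − 4 = hour 9.
Since sound setup (must start by hour 9) depends on it, floral arrangement must finish by hour 9. Backing off its 2-hour duration gives a latest start of hour 7.
So floral arrangement can start as early as hour 5 and as late as hour 7, giving 7 − 5 = 2 hours of slack.

2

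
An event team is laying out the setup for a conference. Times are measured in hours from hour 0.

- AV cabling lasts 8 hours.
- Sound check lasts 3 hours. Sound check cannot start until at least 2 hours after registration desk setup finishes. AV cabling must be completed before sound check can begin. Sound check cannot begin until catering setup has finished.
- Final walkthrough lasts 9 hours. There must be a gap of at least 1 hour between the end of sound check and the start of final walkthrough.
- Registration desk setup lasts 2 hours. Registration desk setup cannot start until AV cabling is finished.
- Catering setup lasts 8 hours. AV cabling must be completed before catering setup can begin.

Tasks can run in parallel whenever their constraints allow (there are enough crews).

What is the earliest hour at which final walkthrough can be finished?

Nothing blocks AV cabling, so it runs from hour 0 to hour 8.
Catering setup cannot begin until AV cabling (finishes hour 8). It runs from hour 8 to 8 + 8 = hour 16.
After AV cabling (finishes hour 8), registration desk setup can start at hour 8 and finishes at hour 10.
Sound check cannot start until registration desk setup (finishes hour 10, plus 2-hour gap → hour 12); AV cabling (finishes hour 8); catering setup (finishes hour 16). The controlling bound is hour 16, so sound check finishes at 16 + 3 = hour 19.
Final walkthrough cannot begin until sound check (finishes hour 19, plus 1-hour gap → hour 20). It runs from hour 20 to 20 + 9 = hour 29.

29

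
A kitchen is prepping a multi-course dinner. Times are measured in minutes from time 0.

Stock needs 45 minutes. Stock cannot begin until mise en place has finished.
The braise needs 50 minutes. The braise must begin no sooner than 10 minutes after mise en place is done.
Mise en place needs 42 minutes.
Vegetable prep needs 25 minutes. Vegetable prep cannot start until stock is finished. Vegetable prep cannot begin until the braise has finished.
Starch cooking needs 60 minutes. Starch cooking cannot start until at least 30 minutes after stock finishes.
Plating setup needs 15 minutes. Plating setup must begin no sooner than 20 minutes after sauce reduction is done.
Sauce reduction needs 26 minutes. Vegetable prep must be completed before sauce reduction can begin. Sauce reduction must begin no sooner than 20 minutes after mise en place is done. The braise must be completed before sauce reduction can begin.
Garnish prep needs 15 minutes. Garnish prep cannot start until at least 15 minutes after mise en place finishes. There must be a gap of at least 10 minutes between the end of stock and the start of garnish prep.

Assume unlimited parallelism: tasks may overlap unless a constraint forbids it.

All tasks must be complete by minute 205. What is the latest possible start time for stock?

Plating setup has no dependents, so it just needs to finish by minute 205. Starting by 205 − 15 = minute 190 achieves that.
Sauce reduction must finish before plating setup (must start by minute 190, minus 20-minute gap → minute 170). With a 26-minute duration, sauce reduction must start by 170 − 26 = minute 144.
Vegetable prep feeds into sauce reduction (must start by minute 144); so vegetable prep must finish by minute 144 and therefore start by minute 119.
To finish by minute 205, starch cooking (duration 60) must start no later than minute 145.
To finish by minute 205, garnish prep (duration 15) must start no later than minute 190.
Stock feeds vegetable prep (must start by minute 119); starch cooking (must start by minute 145, minus 30-minute gap → minute 115); garnish prep (must start by minute 190, minus 10-minute gap → minute 180). Taking the minimum, stock must finish by minute 115 and start by 115 − 45 = minute 70.

70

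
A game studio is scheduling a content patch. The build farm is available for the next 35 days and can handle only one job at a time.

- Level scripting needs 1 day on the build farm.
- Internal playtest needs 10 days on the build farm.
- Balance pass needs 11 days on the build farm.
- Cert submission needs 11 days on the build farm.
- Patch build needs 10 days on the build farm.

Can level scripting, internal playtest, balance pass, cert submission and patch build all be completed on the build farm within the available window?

Running back to back, the jobs need 1 + 10 + 11 + 11 + 10 = 43 days on the build farm.
Since 43 > 35, they cannot all fit.

No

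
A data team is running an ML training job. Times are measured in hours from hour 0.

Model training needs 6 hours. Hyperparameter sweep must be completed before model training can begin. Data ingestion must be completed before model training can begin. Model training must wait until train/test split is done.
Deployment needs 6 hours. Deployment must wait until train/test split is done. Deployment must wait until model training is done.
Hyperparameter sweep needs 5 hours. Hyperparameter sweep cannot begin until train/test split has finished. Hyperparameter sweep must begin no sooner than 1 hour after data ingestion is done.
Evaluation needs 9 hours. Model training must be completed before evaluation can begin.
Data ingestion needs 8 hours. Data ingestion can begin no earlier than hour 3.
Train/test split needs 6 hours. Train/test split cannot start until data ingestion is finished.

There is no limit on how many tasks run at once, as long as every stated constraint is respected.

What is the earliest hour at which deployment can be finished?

34

After its own release at hour 3, data ingestion can start at hour 3 and finishes at hour 11.
After data ingestion (finishes hour 11), train/test split can start at hour 11 and finishes at hour 17.
Hyperparameter sweep needs all of train/test split (finishes hour 17); data ingestion (finishes hour 11, plus 1-hour gap → hour 12). That puts its earliest start at hour 17; it finishes at 17 + 5 = hour 22.
Model training needs all of hyperparameter sweep (finishes hour 22); data ingestion (finishes hour 11); train/test split (finishes hour 17). That puts its earliest start at hour 22; it finishes at 22 + 6 = hour 28.
Deployment has to wait for train/test split (finishes hour 17); model training (finishes hour 28). The latest of these is hour 28, so deployment runs hour 28 to 28 + 6 = hour 34.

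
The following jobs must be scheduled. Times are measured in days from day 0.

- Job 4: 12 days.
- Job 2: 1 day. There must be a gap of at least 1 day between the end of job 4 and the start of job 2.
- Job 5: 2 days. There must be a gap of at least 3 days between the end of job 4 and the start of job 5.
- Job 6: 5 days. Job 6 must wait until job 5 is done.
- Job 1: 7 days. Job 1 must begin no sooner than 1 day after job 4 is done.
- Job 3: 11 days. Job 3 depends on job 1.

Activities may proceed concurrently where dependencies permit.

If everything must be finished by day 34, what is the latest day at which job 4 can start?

To finish by day 34, job 3 (duration 11) must start no later than day 23.
Job 1 has to be done before job 3 (must start by day 23). That means finishing by day 23, i.e. starting by 23 − 7 = day 16.
Nothing follows job 2; the deadline of day 34 is its only limit. It must start by 34 − 1 = day 33.
Job 6 must finish by day 34; it takes 5 days, so it must start by 34 − 5 = day 29.
Job 5 has to be done before job 6 (must start by day 29). That means finishing by day 29, i.e. starting by 29 − 2 = day 27.
Job 4 feeds job 1 (must start by day 16, minus 1-day gap → day 15); job 2 (must start by day 33, minus 1-day gap → day 32); job 5 (must start by day 27, minus 3-day gap → day 24). Taking the minimum, job 4 must finish by day 15 and start by 15 − 12 = day 3.

3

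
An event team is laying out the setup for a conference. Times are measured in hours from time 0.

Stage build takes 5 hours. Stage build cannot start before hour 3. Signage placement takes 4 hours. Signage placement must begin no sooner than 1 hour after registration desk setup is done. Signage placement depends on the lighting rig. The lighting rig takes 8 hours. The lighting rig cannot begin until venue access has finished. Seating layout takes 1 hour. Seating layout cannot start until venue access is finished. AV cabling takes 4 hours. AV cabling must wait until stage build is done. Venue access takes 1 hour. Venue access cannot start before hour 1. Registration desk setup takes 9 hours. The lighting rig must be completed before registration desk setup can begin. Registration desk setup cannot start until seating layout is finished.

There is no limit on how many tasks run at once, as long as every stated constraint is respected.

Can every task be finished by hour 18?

No

After its own release at hour 3, stage build can start at hour 3 and finishes at hour 8.
AV cabling waits on stage build (finishes hour 8), so it starts at hour 8 and finishes at 8 + 4 = hour 12.
After its own release at hour 1, venue access can start at hour 1 and finishes at hour 2.
After venue access (finishes hour 2), seating layout can start at hour 2 and finishes at hour 3.
After venue access (finishes hour 2), the lighting rig can start at hour 2 and finishes at hour 10.
For registration desk setup: the lighting rig (finishes hour 10); seating layout (finishes hour 3). Taking the maximum gives a start of hour 10, and it finishes at 10 + 9 = hour 19.
Signage placement needs all of registration desk setup (finishes hour 19, plus 1-hour gap → hour 20); the lighting rig (finishes hour 10). That puts its earliest start at hour 20; it finishes at 20 + 4 = hour 24.
The earliest everything can be done is hour 24, which is after the deadline of 18, so it is not possible.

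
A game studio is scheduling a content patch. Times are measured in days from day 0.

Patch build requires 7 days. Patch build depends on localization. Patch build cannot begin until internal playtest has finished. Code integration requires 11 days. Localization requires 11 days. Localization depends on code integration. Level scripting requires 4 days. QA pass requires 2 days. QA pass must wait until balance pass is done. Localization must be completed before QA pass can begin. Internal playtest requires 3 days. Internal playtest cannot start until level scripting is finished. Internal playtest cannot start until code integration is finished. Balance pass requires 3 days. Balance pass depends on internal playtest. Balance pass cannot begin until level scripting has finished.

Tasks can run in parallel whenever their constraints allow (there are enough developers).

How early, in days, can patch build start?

22

Code integration has no prerequisites, so it starts at day 0 and finishes at day 11.
Localization waits on code integration (finishes day 11), so it starts at day 11 and finishes at 11 + 11 = day 22.
Level scripting has no prerequisites, so it starts at day 0 and finishes at day 4.
For internal playtest: level scripting (finishes day 4); code integration (finishes day 11). Taking the maximum gives a start of day 11, and it finishes at 11 + 3 = day 14.
Patch build waits on localization (finishes day 22); internal playtest (finishes day 14). The latest of these is day 22, which is the earliest patch build can start.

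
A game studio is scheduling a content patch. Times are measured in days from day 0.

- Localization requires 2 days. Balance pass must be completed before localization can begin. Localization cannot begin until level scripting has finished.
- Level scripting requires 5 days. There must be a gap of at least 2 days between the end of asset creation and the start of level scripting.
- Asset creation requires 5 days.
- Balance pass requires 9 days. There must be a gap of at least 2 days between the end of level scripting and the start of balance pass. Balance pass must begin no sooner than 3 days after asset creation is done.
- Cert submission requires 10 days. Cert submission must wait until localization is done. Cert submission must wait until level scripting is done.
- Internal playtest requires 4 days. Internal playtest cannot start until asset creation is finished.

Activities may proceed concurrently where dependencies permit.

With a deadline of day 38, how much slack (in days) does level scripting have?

Asset creation can start immediately at day 0; it finishes at day 5.
Level scripting waits on asset creation (finishes day 5, plus 2-day gap → day 7), so it starts at day 7 and finishes at 7 + 5 = day 12.

Working backward from the deadline:
To finish by day 38, cert submission (duration 10) must start no later than day 28.
Localization has to be done before cert submission (must start by day 28). That means finishing by day 28, i.e. starting by 28 − 2 = day 26.
Since localization (must start by day 26) depends on it, balance pass must finish by day 26. Backing off its 9-day duration gives a latest start of day 17.
Level scripting has several dependents: balance pass (must start by day 17, minus 2-day gap → day 15); localization (must start by day 26); cert submission (must start by day 28). The earliest of those limits is day 15, so level scripting must start by 15 − 5 = day 10.
So level scripting can start as early as day 7 and as late as day 10, giving 10 − 7 = 3 days of slack.

3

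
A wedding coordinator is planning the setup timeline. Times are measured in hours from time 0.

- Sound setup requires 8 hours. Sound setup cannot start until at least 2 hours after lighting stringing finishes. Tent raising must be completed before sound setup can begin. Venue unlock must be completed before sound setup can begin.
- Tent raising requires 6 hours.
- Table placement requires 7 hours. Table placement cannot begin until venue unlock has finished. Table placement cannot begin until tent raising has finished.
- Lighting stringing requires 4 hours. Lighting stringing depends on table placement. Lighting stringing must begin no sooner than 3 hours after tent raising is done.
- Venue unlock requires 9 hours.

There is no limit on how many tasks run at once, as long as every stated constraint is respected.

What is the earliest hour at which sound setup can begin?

Tent raising has no prerequisites, so it starts at hour 0 and finishes at hour 6.
Venue unlock has no prerequisites, so it starts at hour 0 and finishes at hour 9.
Table placement cannot start until venue unlock (finishes hour 9); tent raising (finishes hour 6). The controlling bound is hour 9, so table placement finishes at 9 + 7 = hour 16.
Lighting stringing cannot start until table placement (finishes hour 16); tent raising (finishes hour 6, plus 3-hour gap → hour 9). The controlling bound is hour 16, so lighting stringing finishes at 16 + 4 = hour 20.
Sound setup waits on lighting stringing (finishes hour 20, plus 2-hour gap → hour 22); tent raising (finishes hour 6); venue unlock (finishes hour 9). The latest of these is hour 22, which is the earliest sound setup can start.

22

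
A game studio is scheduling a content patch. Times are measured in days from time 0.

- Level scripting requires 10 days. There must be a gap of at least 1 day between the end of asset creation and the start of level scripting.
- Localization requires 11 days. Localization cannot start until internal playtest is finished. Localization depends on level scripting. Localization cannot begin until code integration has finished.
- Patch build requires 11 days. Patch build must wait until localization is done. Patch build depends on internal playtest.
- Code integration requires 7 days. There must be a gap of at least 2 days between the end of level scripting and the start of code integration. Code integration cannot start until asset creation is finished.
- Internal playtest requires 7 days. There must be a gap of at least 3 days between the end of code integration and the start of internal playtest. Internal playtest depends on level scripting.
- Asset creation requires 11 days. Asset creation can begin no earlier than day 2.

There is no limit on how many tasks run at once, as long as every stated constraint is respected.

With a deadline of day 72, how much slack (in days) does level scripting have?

After its own release at day 2, asset creation can start at day 2 and finishes at day 13.
Level scripting cannot begin until asset creation (finishes day 13, plus 1-day gap → day 14). It runs from day 14 to 14 + 10 = day 24.

Working backward from the deadline:
Nothing follows patch build; the deadline of day 72 is its only limit. It must start by 72 − 11 = day 61.
Localization feeds into patch build (must start by day 61); so localization must finish by day 61 and therefore start by day 50.
Internal playtest must finish in time for localization (must start by day 50); patch build (must start by day 61). The tightest is day 50, so internal playtest must start by 50 − 7 = day 43.
Code integration must finish in time for internal playtest (must start by day 43, minus 3-day gap → day 40); localization (must start by day 50). The tightest is day 40, so code integration must start by 40 − 7 = day 33.
For level scripting: code integration (must start by day 33, minus 2-day gap → day 31); internal playtest (must start by day 43); localization (must start by day 50). The most restrictive is day 31; with a 10-day duration, level scripting must start by day 21.
So level scripting can start as early as day 14 and as late as day 21, giving 21 − 14 = 7 days of slack.

7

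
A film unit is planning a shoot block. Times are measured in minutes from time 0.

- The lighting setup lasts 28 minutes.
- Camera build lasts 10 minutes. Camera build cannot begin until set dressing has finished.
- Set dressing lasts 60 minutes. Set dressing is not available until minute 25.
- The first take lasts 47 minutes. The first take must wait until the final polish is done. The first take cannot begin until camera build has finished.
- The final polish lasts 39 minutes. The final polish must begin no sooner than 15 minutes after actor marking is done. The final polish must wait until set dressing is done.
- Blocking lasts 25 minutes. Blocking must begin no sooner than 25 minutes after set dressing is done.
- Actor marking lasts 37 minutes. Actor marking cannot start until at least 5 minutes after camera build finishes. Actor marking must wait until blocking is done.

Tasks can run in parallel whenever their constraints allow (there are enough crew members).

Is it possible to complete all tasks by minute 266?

No

The lighting setup has no prerequisites, so it starts at minute 0 and finishes at minute 28.
Set dressing waits on its own release at minute 25, so it starts at minute 25 and finishes at 25 + 60 = minute 85.
Blocking waits on set dressing (finishes minute 85, plus 25-minute gap → minute 110), so it starts at minute 110 and finishes at 110 + 25 = minute 135.
After set dressing (finishes minute 85), camera build can start at minute 85 and finishes at minute 95.
Actor marking cannot start until camera build (finishes minute 95, plus 5-minute gap → minute 100); blocking (finishes minute 135). The controlling bound is minute 135, so actor marking finishes at 135 + 37 = minute 172.
The final polish cannot start until actor marking (finishes minute 172, plus 15-minute gap → minute 187); set dressing (finishes minute 85). The controlling bound is minute 187, so the final polish finishes at 187 + 39 = minute 226.
The first take has to wait for the final polish (finishes minute 226); camera build (finishes minute 95). The latest of these is minute 226, so the first take runs minute 226 to 226 + 47 = minute 273.
The earliest everything can be done is minute 273, which is after the deadline of 266, so it is not possible.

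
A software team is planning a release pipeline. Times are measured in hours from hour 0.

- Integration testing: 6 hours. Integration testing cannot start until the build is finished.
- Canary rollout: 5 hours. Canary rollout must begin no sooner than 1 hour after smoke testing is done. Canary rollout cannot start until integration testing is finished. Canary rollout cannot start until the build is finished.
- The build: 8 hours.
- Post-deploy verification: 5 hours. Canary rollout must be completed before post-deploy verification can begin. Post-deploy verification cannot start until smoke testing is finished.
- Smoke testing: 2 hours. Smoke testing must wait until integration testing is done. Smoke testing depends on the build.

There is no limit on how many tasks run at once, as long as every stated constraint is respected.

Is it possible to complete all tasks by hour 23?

The build can start immediately at hour 0; it finishes at hour 8.
After the build (finishes hour 8), integration testing can start at hour 8 and finishes at hour 14.
For smoke testing: integration testing (finishes hour 14); the build (finishes hour 8). Taking the maximum gives a start of hour 14, and it finishes at 14 + 2 = hour 16.
For canary rollout: smoke testing (finishes hour 16, plus 1-hour gap → hour 17); integration testing (finishes hour 14); the build (finishes hour 8). Taking the maximum gives a start of hour 17, and it finishes at 17 + 5 = hour 22.
For post-deploy verification: canary rollout (finishes hour 22); smoke testing (finishes hour 16). Taking the maximum gives a start of hour 22, and it finishes at 22 + 5 = hour 27.
The earliest everything can be done is hour 27, which is after the deadline of 23, so it is not possible.

No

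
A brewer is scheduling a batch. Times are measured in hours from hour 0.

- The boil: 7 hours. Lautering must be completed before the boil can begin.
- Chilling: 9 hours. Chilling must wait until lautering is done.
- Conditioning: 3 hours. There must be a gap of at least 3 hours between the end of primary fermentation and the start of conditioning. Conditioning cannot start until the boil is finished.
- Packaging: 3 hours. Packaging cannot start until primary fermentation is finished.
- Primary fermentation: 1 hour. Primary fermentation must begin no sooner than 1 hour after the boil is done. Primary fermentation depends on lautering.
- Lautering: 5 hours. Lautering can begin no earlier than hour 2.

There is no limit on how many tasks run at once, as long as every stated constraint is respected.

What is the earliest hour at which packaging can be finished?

Lautering waits on its own release at hour 2, so it starts at hour 2 and finishes at 2 + 5 = hour 7.
The boil waits on lautering (finishes hour 7), so it starts at hour 7 and finishes at 7 + 7 = hour 14.
For primary fermentation: the boil (finishes hour 14, plus 1-hour gap → hour 15); lautering (finishes hour 7). Taking the maximum gives a start of hour 15, and it finishes at 15 + 1 = hour 16.
Packaging waits on primary fermentation (finishes hour 16), so it starts at hour 16 and finishes at 16 + 3 = hour 19.

19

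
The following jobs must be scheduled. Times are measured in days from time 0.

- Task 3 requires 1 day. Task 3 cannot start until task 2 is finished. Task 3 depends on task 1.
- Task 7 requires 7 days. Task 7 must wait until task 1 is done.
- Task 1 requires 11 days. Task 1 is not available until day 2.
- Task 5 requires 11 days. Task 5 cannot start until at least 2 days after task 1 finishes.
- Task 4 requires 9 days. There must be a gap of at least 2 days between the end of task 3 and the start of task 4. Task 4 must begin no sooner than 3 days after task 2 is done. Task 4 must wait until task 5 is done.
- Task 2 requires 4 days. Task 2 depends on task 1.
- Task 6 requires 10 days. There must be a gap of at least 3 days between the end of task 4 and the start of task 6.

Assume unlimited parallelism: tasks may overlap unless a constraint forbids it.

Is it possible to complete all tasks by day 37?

No

After its own release at day 2, task 1 can start at day 2 and finishes at day 13.
Task 7 waits on task 1 (finishes day 13), so it starts at day 13 and finishes at 13 + 7 = day 20.
Task 5 waits on task 1 (finishes day 13, plus 2-day gap → day 15), so it starts at day 15 and finishes at 15 + 11 = day 26.
Task 2 waits on task 1 (finishes day 13), so it starts at day 13 and finishes at 13 + 4 = day 17.
For task 3: task 2 (finishes day 17); task 1 (finishes day 13). Taking the maximum gives a start of day 17, and it finishes at 17 + 1 = day 18.
For task 4: task 3 (finishes day 18, plus 2-day gap → day 20); task 2 (finishes day 17, plus 3-day gap → day 20); task 5 (finishes day 26). Taking the maximum gives a start of day 26, and it finishes at 26 + 9 = day 35.
Task 6 waits on task 4 (finishes day 35, plus 3-day gap → day 38), so it starts at day 38 and finishes at 38 + 10 = day 48.
The earliest everything can be done is day 48, which is after the deadline of 37, so it is not possible.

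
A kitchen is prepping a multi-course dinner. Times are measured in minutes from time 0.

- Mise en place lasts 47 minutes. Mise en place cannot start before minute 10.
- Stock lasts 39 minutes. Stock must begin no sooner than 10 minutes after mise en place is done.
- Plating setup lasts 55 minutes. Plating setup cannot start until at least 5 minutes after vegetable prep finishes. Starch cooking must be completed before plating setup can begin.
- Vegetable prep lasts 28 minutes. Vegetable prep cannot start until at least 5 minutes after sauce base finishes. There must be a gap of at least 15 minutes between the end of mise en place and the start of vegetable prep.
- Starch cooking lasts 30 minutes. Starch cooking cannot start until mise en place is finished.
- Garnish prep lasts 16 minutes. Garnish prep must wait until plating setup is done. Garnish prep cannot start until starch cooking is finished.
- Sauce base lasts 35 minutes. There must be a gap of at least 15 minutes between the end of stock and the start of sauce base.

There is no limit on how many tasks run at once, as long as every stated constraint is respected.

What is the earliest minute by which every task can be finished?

Mise en place waits on its own release at minute 10, so it starts at minute 10 and finishes at 10 + 47 = minute 57.
Starch cooking waits on mise en place (finishes minute 57), so it starts at minute 57 and finishes at 57 + 30 = minute 87.
Stock waits on mise en place (finishes minute 57, plus 10-minute gap → minute 67), so it starts at minute 67 and finishes at 67 + 39 = minute 106.
After stock (finishes minute 106, plus 15-minute gap → minute 121), sauce base can start at minute 121 and finishes at minute 156.
Vegetable prep needs all of sauce base (finishes minute 156, plus 5-minute gap → minute 161); mise en place (finishes minute 57, plus 15-minute gap → minute 72). That puts its earliest start at minute 161; it finishes at 161 + 28 = minute 189.
Plating setup has to wait for vegetable prep (finishes minute 189, plus 5-minute gap → minute 194); starch cooking (finishes minute 87). The latest of these is minute 194, so plating setup runs minute 194 to 194 + 55 = minute 249.
Garnish prep has to wait for plating setup (finishes minute 249); starch cooking (finishes minute 87). The latest of these is minute 249, so garnish prep runs minute 249 to 249 + 16 = minute 265.
All tasks are finished once the last one completes. Finish times: Mise en place at 57, Stock at 106, Sauce base at 156, Vegetable prep at 189, Starch cooking at 87, Plating setup at 249, Garnish prep at 265. The latest is minute 265.

265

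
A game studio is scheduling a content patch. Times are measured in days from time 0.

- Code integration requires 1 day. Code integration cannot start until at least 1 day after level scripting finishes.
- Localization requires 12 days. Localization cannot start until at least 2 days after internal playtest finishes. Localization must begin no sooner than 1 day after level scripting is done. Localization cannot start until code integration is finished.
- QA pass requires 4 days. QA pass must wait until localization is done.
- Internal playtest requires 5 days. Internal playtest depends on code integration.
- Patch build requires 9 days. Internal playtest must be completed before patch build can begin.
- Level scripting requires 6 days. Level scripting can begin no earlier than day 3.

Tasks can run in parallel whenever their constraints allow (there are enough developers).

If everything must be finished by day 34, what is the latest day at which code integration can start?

10

QA pass must finish by day 34; it takes 4 days, so it must start by 34 − 4 = day 30.
Since QA pass (must start by day 30) depends on it, localization must finish by day 30. Backing off its 12-day duration gives a latest start of day 18.
Patch build has no dependents, so it just needs to finish by day 34. Starting by 34 − 9 = day 25 achieves that.
Internal playtest feeds localization (must start by day 18, minus 2-day gap → day 16); patch build (must start by day 25). Taking the minimum, internal playtest must finish by day 16 and start by 16 − 5 = day 11.
For code integration: internal playtest (must start by day 11); localization (must start by day 18). The most restrictive is day 11; with a 1-day duration, code integration must start by day 10.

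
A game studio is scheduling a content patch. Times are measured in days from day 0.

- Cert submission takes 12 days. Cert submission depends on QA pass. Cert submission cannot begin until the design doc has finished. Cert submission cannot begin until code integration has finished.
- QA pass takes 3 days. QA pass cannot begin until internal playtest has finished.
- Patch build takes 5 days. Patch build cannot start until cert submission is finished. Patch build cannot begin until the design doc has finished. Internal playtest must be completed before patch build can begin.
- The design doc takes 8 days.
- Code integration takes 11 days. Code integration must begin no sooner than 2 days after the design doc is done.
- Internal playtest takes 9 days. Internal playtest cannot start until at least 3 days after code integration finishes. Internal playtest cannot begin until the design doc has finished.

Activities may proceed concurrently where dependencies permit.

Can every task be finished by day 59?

Yes

Nothing blocks the design doc, so it runs from day 0 to day 8.
Code integration cannot begin until the design doc (finishes day 8, plus 2-day gap → day 10). It runs from day 10 to 10 + 11 = day 21.
For internal playtest: code integration (finishes day 21, plus 3-day gap → day 24); the design doc (finishes day 8). Taking the maximum gives a start of day 24, and it finishes at 24 + 9 = day 33.
QA pass cannot begin until internal playtest (finishes day 33). It runs from day 33 to 33 + 3 = day 36.
Cert submission has to wait for QA pass (finishes day 36); the design doc (finishes day 8); code integration (finishes day 21). The latest of these is day 36, so cert submission runs day 36 to 36 + 12 = day 48.
Patch build needs all of cert submission (finishes day 48); the design doc (finishes day 8); internal playtest (finishes day 33). That puts its earliest start at day 48; it finishes at 48 + 5 = day 53.
Every task is finished by day 53, which is no later than the deadline of 59, so the schedule is feasible.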